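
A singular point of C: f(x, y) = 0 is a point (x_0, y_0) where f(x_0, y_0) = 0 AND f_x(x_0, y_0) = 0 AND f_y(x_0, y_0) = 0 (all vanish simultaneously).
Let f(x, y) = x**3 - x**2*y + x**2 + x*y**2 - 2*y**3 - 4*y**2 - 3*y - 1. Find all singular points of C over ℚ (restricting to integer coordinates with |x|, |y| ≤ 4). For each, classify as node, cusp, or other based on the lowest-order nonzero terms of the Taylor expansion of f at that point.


Singular points: {(-1, -1)}; classification: node.

Compute partial derivatives:
  f_x = 3*x**2 - 2*x*y + 2*x + y**2.
  f_y = -x**2 + 2*x*y - 6*y**2 - 8*y - 3.
Scan x_0 ∈ {−4, ..., 4}. For each x_0, f_y(x_0, y) is a polynomial in y; find its integer roots y ∈ {−4, ..., 4}, then test f_x and f at those candidates.
  x = -4: f_y(-4, y) = -6*y**2 - 16*y - 19; no integer root y with |y| ≤ 4.
  x = -3: f_y(-3, y) = -6*y**2 - 14*y - 12; no integer root y with |y| ≤ 4.
  x = -2: f_y(-2, y) = -6*y**2 - 12*y - 7; no integer root y with |y| ≤ 4.
  x = -1: f_y(-1, y) = -6*y**2 - 10*y - 4; vanishes at y ∈ {-1}. (-1, -1): f_x = 0, f = 0 — SINGULAR.
  x = 0: f_y(0, y) = -6*y**2 - 8*y - 3; no integer root y with |y| ≤ 4.
  x = 1: f_y(1, y) = -6*y**2 - 6*y - 4; no integer root y with |y| ≤ 4.
  x = 2: f_y(2, y) = -6*y**2 - 4*y - 7; no integer root y with |y| ≤ 4.
  x = 3: f_y(3, y) = -6*y**2 - 2*y - 12; no integer root y with |y| ≤ 4.
  x = 4: f_y(4, y) = -6*y**2 - 19; no integer root y with |y| ≤ 4.
Only singular point on the grid: (-1, -1).
Classify: substitute x = -1 + u, y = -1 + v and expand: f = u**3 - u**2*v - u**2 + u*v**2 - 2*v**3 + v**2.
No constant or linear terms (consistent with a singular point). Quadratic part: -u**2 + v**2. Cubic part: u**3 - u**2*v + u*v**2 - 2*v**3.
The quadratic part v**2 - u**2 = (v − u)(v + u) splits into two distinct linear factors, so there are two distinct tangent lines y − -1 = ±(x − -1) — this is a node (ordinary double point).
Classification: node.


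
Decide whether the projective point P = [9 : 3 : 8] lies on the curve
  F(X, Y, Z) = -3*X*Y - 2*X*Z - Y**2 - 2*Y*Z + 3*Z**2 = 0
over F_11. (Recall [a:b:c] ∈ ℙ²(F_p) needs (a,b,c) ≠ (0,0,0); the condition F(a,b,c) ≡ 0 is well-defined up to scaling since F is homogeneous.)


F(9,3,8) ≡ 9 (mod 11); P is NOT on the curve.

Evaluate F(9, 3, 8) term-by-term (mod 11).
  -3*X*Y ↦ -3·9·3·1 = -81
  -2*X*Z ↦ -2·9·1·8 = -144
  -Y**2 ↦ -1·1·9·1 = -9
  -2*Y*Z ↦ -2·1·3·8 = -48
  3*Z**2 ↦ 3·1·1·64 = 192
Sum: F(9, 3, 8) = (-81) + (-144) + (-9) + (-48) + (192) = -90.
Reducing mod 11: -90 ≡ 9 (mod 11).
Since F(a, b, c) ≡ 9 ≠ 0 (mod 11), P does NOT lie on the curve.


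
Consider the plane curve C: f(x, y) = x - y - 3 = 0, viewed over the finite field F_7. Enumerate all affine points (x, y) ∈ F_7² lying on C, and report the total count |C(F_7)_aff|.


Affine F_7-points: {(0, 4), (1, 5), (2, 6), (3, 0), (4, 1), (5, 2), (6, 3)}; count = 7.

For each of the 49 pairs (x, y) ∈ F_7², evaluate f(x, y) mod 7. Record the zeros.
  x = 0: [0↦4, 1↦3, 2↦2, 3↦1, 4↦0, 5↦6, 6↦5]  zeros at y ∈ {4}
  x = 1: [0↦5, 1↦4, 2↦3, 3↦2, 4↦1, 5↦0, 6↦6]  zeros at y ∈ {5}
  x = 2: [0↦6, 1↦5, 2↦4, 3↦3, 4↦2, 5↦1, 6↦0]  zeros at y ∈ {6}
  x = 3: [0↦0, 1↦6, 2↦5, 3↦4, 4↦3, 5↦2, 6↦1]  zeros at y ∈ {0}
  x = 4: [0↦1, 1↦0, 2↦6, 3↦5, 4↦4, 5↦3, 6↦2]  zeros at y ∈ {1}
  x = 5: [0↦2, 1↦1, 2↦0, 3↦6, 4↦5, 5↦4, 6↦3]  zeros at y ∈ {2}
  x = 6: [0↦3, 1↦2, 2↦1, 3↦0, 4↦6, 5↦5, 6↦4]  zeros at y ∈ {3}
Collecting zeros: affine points = {(0, 4), (1, 5), (2, 6), (3, 0), (4, 1), (5, 2), (6, 3)}.
Total count |C(F_7)_aff| = 7.


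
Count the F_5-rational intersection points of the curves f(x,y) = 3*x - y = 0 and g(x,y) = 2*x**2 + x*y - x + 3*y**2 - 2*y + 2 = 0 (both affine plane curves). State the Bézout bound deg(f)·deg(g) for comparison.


Common zeros: ∅; count = 0; Bézout bound = 2.

deg(f) = 1, deg(g) = 2, so Bézout bound = 2.
Scan x ∈ F_5. For each x, list the y ∈ F_5 with f(x, y) ≡ 0 and those with g(x, y) ≡ 0 (mod 5); the common zeros in that column are the intersection.
  x = 0: f ≡ 0 at y ∈ {0}; g ≡ 0 at y ∈ {2}; common: ∅.
  x = 1: f ≡ 0 at y ∈ {3}; g ≡ 0 at y ∈ {1}; common: ∅.
  x = 2: f ≡ 0 at y ∈ {1}; g ≡ 0 at y ∈ {2, 3}; common: ∅.
  x = 3: f ≡ 0 at y ∈ {4}; g ≡ 0 at y ∈ ∅; common: ∅.
  x = 4: f ≡ 0 at y ∈ {2}; g ≡ 0 at y ∈ {0, 1}; common: ∅.
Collecting: common zeros = ∅, so the count is 0.
Comparison with the Bézout bound: 0 ≤ 2 = deg(f)·deg(g), as expected for curves with no common component (the affine F_5-count falls short of the bound because intersections may lie at infinity, over extension fields, or carry multiplicity).


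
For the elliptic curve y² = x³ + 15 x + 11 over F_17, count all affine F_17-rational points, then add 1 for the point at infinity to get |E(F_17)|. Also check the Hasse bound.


Affine points = {(2, 7), (2, 10), (3, 7), (3, 10), (4, 4), (4, 13), (7, 0), (9, 5), (9, 12), (12, 7), (12, 10)}; affine count = 11; |E(F_17)| = 12.

Discriminant check: Δ ∝ 4a³ + 27b² = 4·15³ + 27·11² = 4·3375 + 27·121 ≡ 5 (mod 17). Nonzero ⇒ E is nonsingular.
For each x ∈ F_17, compute rhs = x³ + 15·x + 11 mod 17, then count y ∈ F_17 with y² ≡ rhs.
  x = 0: rhs = 11, matching y values: none (0 points).
  x = 1: rhs = 10, matching y values: none (0 points).
  x = 2: rhs = 15, matching y values: 7, 10 (2 points).
  x = 3: rhs = 15, matching y values: 7, 10 (2 points).
  x = 4: rhs = 16, matching y values: 4, 13 (2 points).
  x = 5: rhs = 7, matching y values: none (0 points).
  x = 6: rhs = 11, matching y values: none (0 points).
  x = 7: rhs = 0, matching y values: 0 (1 points).
  x = 8: rhs = 14, matching y values: none (0 points).
  x = 9: rhs = 8, matching y values: 5, 12 (2 points).
  x = 10: rhs = 5, matching y values: none (0 points).
  x = 11: rhs = 11, matching y values: none (0 points).
  x = 12: rhs = 15, matching y values: 7, 10 (2 points).
  x = 13: rhs = 6, matching y values: none (0 points).
  x = 14: rhs = 7, matching y values: none (0 points).
  x = 15: rhs = 7, matching y values: none (0 points).
  x = 16: rhs = 12, matching y values: none (0 points).
Total affine count: 11.
Full point count |E(F_17)| = 11 + 1 = 12.
Hasse bound: |12 − (17+1)| = |-6| = 6 ≤ 2√17 ≈ 8.2462 ✓.


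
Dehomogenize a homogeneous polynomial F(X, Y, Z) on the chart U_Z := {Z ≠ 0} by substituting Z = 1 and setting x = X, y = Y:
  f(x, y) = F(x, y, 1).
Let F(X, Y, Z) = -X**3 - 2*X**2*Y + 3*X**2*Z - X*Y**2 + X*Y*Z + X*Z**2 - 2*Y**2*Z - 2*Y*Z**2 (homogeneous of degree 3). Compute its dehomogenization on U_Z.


f(x, y) = -x**3 - 2*x**2*y + 3*x**2 - x*y**2 + x*y + x - 2*y**2 - 2*y

On U_Z we set Z = 1. Each monomial c·X^i·Y^j·Z^k in F becomes c·x^i·y^j·1^k = c·x^i·y^j.
Substituting Z = 1: F(X, Y, 1) = -x**3 - 2*x**2*y + 3*x**2 - x*y**2 + x*y + x - 2*y**2 - 2*y.
Note: deg(f) ≤ deg(F) = 3; strict inequality happens when F is divisible by Z (lost terms).


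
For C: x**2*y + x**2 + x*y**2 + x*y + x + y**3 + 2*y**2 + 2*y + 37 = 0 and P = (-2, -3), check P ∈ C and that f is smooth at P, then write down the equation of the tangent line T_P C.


Tangent line at P: 15*x + 31*y + 123 = 0.

Step 1: f(-2, -3) = 0, so P lies on C.
Step 2: partial derivatives
  f_x(x, y) = 2*x*y + 2*x + y**2 + y + 1, f_y(x, y) = x**2 + 2*x*y + x + 3*y**2 + 4*y + 2.
  f_x(P) = 15, f_y(P) = 31 (gradient nonzero, so P is smooth).
Step 3: tangent line at P: 15·(x − -2) + 31·(y − -3) = 0.
Expanding: 15*x + 31*y + 123 = 0.


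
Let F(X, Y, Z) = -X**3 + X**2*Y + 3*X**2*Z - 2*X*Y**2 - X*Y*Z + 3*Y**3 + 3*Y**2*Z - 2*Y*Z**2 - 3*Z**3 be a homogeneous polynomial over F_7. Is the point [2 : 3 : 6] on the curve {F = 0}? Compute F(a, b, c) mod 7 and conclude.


F(2,3,6) ≡ 6 (mod 7); P is NOT on the curve.

Evaluate F(2, 3, 6) term-by-term (mod 7).
  -X**3 ↦ -1·8·1·1 = -8
  X**2*Y ↦ 1·4·3·1 = 12
  3*X**2*Z ↦ 3·4·1·6 = 72
  -2*X*Y**2 ↦ -2·2·9·1 = -36
  -X*Y*Z ↦ -1·2·3·6 = -36
  3*Y**3 ↦ 3·1·27·1 = 81
  3*Y**2*Z ↦ 3·1·9·6 = 162
  -2*Y*Z**2 ↦ -2·1·3·36 = -216
  -3*Z**3 ↦ -3·1·1·216 = -648
Sum: F(2, 3, 6) = (-8) + (12) + (72) + (-36) + (-36) + (81) + (162) + (-216) + (-648) = -617.
Reducing mod 7: -617 ≡ 6 (mod 7).
Since F(a, b, c) ≡ 6 ≠ 0 (mod 7), P does NOT lie on the curve.


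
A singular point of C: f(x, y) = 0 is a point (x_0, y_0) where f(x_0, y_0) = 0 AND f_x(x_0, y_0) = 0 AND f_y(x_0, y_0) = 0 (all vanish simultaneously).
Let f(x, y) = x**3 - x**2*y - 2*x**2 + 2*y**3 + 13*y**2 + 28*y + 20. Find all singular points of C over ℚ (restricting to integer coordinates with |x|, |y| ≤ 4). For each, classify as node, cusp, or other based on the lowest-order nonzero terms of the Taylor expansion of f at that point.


Singular points: {(0, -2)}; classification: cusp.

Compute partial derivatives:
  f_x = 3*x**2 - 2*x*y - 4*x.
  f_y = -x**2 + 6*y**2 + 26*y + 28.
Scan x_0 ∈ {−4, ..., 4}. For each x_0, f_y(x_0, y) is a polynomial in y; find its integer roots y ∈ {−4, ..., 4}, then test f_x and f at those candidates.
  x = -4: f_y(-4, y) = 6*y**2 + 26*y + 12; no integer root y with |y| ≤ 4.
  x = -3: f_y(-3, y) = 6*y**2 + 26*y + 19; no integer root y with |y| ≤ 4.
  x = -2: f_y(-2, y) = 6*y**2 + 26*y + 24; vanishes at y ∈ {-3}. (-2, -3): f_x = 8 ≠ 0.
  x = -1: f_y(-1, y) = 6*y**2 + 26*y + 27; no integer root y with |y| ≤ 4.
  x = 0: f_y(0, y) = 6*y**2 + 26*y + 28; vanishes at y ∈ {-2}. (0, -2): f_x = 0, f = 0 — SINGULAR.
  x = 1: f_y(1, y) = 6*y**2 + 26*y + 27; no integer root y with |y| ≤ 4.
  x = 2: f_y(2, y) = 6*y**2 + 26*y + 24; vanishes at y ∈ {-3}. (2, -3): f_x = 16 ≠ 0.
  x = 3: f_y(3, y) = 6*y**2 + 26*y + 19; no integer root y with |y| ≤ 4.
  x = 4: f_y(4, y) = 6*y**2 + 26*y + 12; no integer root y with |y| ≤ 4.
Only singular point on the grid: (0, -2).
Classify: substitute x = 0 + u, y = -2 + v and expand: f = u**3 - u**2*v + 2*v**3 + v**2.
No constant or linear terms (consistent with a singular point). Quadratic part: v**2. Cubic part: u**3 - u**2*v + 2*v**3.
The quadratic part v**2 is a perfect square, so there is a single (double) tangent line v = 0, i.e. y = -2. Restricting the cubic part to that line (v = 0) leaves u**3 ≠ 0, so f is not divisible by v and the branch is v² ≈ -u**3 to lowest order — this is a cusp.
Classification: cusp.


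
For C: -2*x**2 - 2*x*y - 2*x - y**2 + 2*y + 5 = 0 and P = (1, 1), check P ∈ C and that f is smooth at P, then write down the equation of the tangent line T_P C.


Tangent line at P: -8*x - 2*y + 10 = 0.

Step 1: f(1, 1) = 0, so P lies on C.
Step 2: partial derivatives
  f_x(x, y) = -4*x - 2*y - 2, f_y(x, y) = -2*x - 2*y + 2.
  f_x(P) = -8, f_y(P) = -2 (gradient nonzero, so P is smooth).
Step 3: tangent line at P: -8·(x − 1) + -2·(y − 1) = 0.
Expanding: -8*x - 2*y + 10 = 0.


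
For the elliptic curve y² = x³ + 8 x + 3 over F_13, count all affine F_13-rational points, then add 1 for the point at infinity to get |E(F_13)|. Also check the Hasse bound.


Affine points = {(0, 4), (0, 9), (1, 5), (1, 8), (2, 1), (2, 12), (5, 5), (5, 8), (7, 5), (7, 8), (10, 2), (10, 11)}; affine count = 12; |E(F_13)| = 13.

Discriminant check: Δ ∝ 4a³ + 27b² = 4·8³ + 27·3² = 4·512 + 27·9 ≡ 3 (mod 13). Nonzero ⇒ E is nonsingular.
For each x ∈ F_13, compute rhs = x³ + 8·x + 3 mod 13, then count y ∈ F_13 with y² ≡ rhs.
  x = 0: rhs = 3, matching y values: 4, 9 (2 points).
  x = 1: rhs = 12, matching y values: 5, 8 (2 points).
  x = 2: rhs = 1, matching y values: 1, 12 (2 points).
  x = 3: rhs = 2, matching y values: none (0 points).
  x = 4: rhs = 8, matching y values: none (0 points).
  x = 5: rhs = 12, matching y values: 5, 8 (2 points).
  x = 6: rhs = 7, matching y values: none (0 points).
  x = 7: rhs = 12, matching y values: 5, 8 (2 points).
  x = 8: rhs = 7, matching y values: none (0 points).
  x = 9: rhs = 11, matching y values: none (0 points).
  x = 10: rhs = 4, matching y values: 2, 11 (2 points).
  x = 11: rhs = 5, matching y values: none (0 points).
  x = 12: rhs = 7, matching y values: none (0 points).
Total affine count: 12.
Full point count |E(F_13)| = 12 + 1 = 13.
Hasse bound: |13 − (13+1)| = |-1| = 1 ≤ 2√13 ≈ 7.2111 ✓.


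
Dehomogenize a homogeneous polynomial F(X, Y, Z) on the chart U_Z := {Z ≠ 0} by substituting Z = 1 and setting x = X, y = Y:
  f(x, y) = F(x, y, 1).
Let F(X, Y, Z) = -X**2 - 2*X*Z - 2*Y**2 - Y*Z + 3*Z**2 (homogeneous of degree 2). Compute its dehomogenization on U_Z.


f(x, y) = -x**2 - 2*x - 2*y**2 - y + 3

On U_Z we set Z = 1. Each monomial c·X^i·Y^j·Z^k in F becomes c·x^i·y^j·1^k = c·x^i·y^j.
Substituting Z = 1: F(X, Y, 1) = -x**2 - 2*x - 2*y**2 - y + 3.
Note: deg(f) ≤ deg(F) = 2; strict inequality happens when F is divisible by Z (lost terms).


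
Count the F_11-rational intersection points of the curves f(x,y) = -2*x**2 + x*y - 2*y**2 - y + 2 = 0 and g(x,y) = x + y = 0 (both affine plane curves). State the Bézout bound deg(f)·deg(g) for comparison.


Common zeros: ∅; count = 0; Bézout bound = 2.

deg(f) = 2, deg(g) = 1, so Bézout bound = 2.
Scan x ∈ F_11. For each x, list the y ∈ F_11 with f(x, y) ≡ 0 and those with g(x, y) ≡ 0 (mod 11); the common zeros in that column are the intersection.
  x = 0: f ≡ 0 at y ∈ ∅; g ≡ 0 at y ∈ {0}; common: ∅.
  x = 1: f ≡ 0 at y ∈ {0}; g ≡ 0 at y ∈ {10}; common: ∅.
  x = 2: f ≡ 0 at y ∈ ∅; g ≡ 0 at y ∈ {9}; common: ∅.
  x = 3: f ≡ 0 at y ∈ ∅; g ≡ 0 at y ∈ {8}; common: ∅.
  x = 4: f ≡ 0 at y ∈ {9}; g ≡ 0 at y ∈ {7}; common: ∅.
  x = 5: f ≡ 0 at y ∈ ∅; g ≡ 0 at y ∈ {6}; common: ∅.
  x = 6: f ≡ 0 at y ∈ {9, 10}; g ≡ 0 at y ∈ {5}; common: ∅.
  x = 7: f ≡ 0 at y ∈ {6, 8}; g ≡ 0 at y ∈ {4}; common: ∅.
  x = 8: f ≡ 0 at y ∈ {1, 8}; g ≡ 0 at y ∈ {3}; common: ∅.
  x = 9: f ≡ 0 at y ∈ {1, 3}; g ≡ 0 at y ∈ {2}; common: ∅.
  x = 10: f ≡ 0 at y ∈ {0, 10}; g ≡ 0 at y ∈ {1}; common: ∅.
Collecting: common zeros = ∅, so the count is 0.
Comparison with the Bézout bound: 0 ≤ 2 = deg(f)·deg(g), as expected for curves with no common component (the affine F_11-count falls short of the bound because intersections may lie at infinity, over extension fields, or carry multiplicity).


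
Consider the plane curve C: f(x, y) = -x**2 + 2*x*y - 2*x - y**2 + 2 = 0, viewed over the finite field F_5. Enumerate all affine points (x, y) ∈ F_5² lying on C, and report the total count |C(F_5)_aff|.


Affine F_5-points: {(1, 1), (3, 2), (3, 4), (4, 1), (4, 2)}; count = 5.

For each of the 25 pairs (x, y) ∈ F_5², evaluate f(x, y) mod 5. Record the zeros.
  x = 0: [0↦2, 1↦1, 2↦3, 3↦3, 4↦1]  zeros at y ∈ ∅
  x = 1: [0↦4, 1↦0, 2↦4, 3↦1, 4↦1]  zeros at y ∈ {1}
  x = 2: [0↦4, 1↦2, 2↦3, 3↦2, 4↦4]  zeros at y ∈ ∅
  x = 3: [0↦2, 1↦2, 2↦0, 3↦1, 4↦0]  zeros at y ∈ {2, 4}
  x = 4: [0↦3, 1↦0, 2↦0, 3↦3, 4↦4]  zeros at y ∈ {1, 2}
Collecting zeros: affine points = {(1, 1), (3, 2), (3, 4), (4, 1), (4, 2)}.
Total count |C(F_5)_aff| = 5.


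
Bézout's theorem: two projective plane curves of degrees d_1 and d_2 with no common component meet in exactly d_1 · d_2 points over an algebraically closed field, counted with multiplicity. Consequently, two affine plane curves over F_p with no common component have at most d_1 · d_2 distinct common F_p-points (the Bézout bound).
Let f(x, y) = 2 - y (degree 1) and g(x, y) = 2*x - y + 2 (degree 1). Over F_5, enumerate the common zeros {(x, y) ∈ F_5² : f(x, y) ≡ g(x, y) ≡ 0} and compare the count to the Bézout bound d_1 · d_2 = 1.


Common zeros: {(0, 2)}; count = 1; Bézout bound = 1.

deg(f) = 1, deg(g) = 1, so Bézout bound = 1.
Scan x ∈ F_5. For each x, list the y ∈ F_5 with f(x, y) ≡ 0 and those with g(x, y) ≡ 0 (mod 5); the common zeros in that column are the intersection.
  x = 0: f ≡ 0 at y ∈ {2}; g ≡ 0 at y ∈ {2}; common: {2}.
  x = 1: f ≡ 0 at y ∈ {2}; g ≡ 0 at y ∈ {4}; common: ∅.
  x = 2: f ≡ 0 at y ∈ {2}; g ≡ 0 at y ∈ {1}; common: ∅.
  x = 3: f ≡ 0 at y ∈ {2}; g ≡ 0 at y ∈ {3}; common: ∅.
  x = 4: f ≡ 0 at y ∈ {2}; g ≡ 0 at y ∈ {0}; common: ∅.
Collecting: common zeros = {(0, 2)}, so the count is 1.
Comparison with the Bézout bound: 1 ≤ 1 = deg(f)·deg(g), as expected for curves with no common component (the bound is attained).


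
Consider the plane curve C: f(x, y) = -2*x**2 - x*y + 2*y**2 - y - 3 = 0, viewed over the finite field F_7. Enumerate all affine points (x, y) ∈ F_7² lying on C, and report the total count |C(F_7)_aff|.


Affine F_7-points: {(0, 5), (0, 6), (1, 3), (1, 5), (3, 0), (3, 2), (4, 0), (4, 6)}; count = 8.

For each of the 49 pairs (x, y) ∈ F_7², evaluate f(x, y) mod 7. Record the zeros.
  x = 0: [0↦4, 1↦5, 2↦3, 3↦5, 4↦4, 5↦0, 6↦0]  zeros at y ∈ {5, 6}
  x = 1: [0↦2, 1↦2, 2↦6, 3↦0, 4↦5, 5↦0, 6↦6]  zeros at y ∈ {3, 5}
  x = 2: [0↦3, 1↦2, 2↦5, 3↦5, 4↦2, 5↦3, 6↦1]  zeros at y ∈ ∅
  x = 3: [0↦0, 1↦5, 2↦0, 3↦6, 4↦2, 5↦2, 6↦6]  zeros at y ∈ {0, 2}
  x = 4: [0↦0, 1↦4, 2↦5, 3↦3, 4↦5, 5↦4, 6↦0]  zeros at y ∈ {0, 6}
  x = 5: [0↦3, 1↦6, 2↦6, 3↦3, 4↦4, 5↦2, 6↦4]  zeros at y ∈ ∅
  x = 6: [0↦2, 1↦4, 2↦3, 3↦6, 4↦6, 5↦3, 6↦4]  zeros at y ∈ ∅
Collecting zeros: affine points = {(0, 5), (0, 6), (1, 3), (1, 5), (3, 0), (3, 2), (4, 0), (4, 6)}.
Total count |C(F_7)_aff| = 8.


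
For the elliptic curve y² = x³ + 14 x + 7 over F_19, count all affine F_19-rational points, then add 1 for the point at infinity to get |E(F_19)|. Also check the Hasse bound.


Affine points = {(0, 8), (0, 11), (2, 9), (2, 10), (3, 0), (7, 7), (7, 12), (8, 2), (8, 17), (9, 8), (9, 11), (10, 8), (10, 11), (13, 7), (13, 12), (15, 1), (15, 18), (17, 3), (17, 16), (18, 7), (18, 12)}; affine count = 21; |E(F_19)| = 22.

Discriminant check: Δ ∝ 4a³ + 27b² = 4·14³ + 27·7² = 4·2744 + 27·49 ≡ 6 (mod 19). Nonzero ⇒ E is nonsingular.
For each x ∈ F_19, compute rhs = x³ + 14·x + 7 mod 19, then count y ∈ F_19 with y² ≡ rhs.
  x = 0: rhs = 7, matching y values: 8, 11 (2 points).
  x = 1: rhs = 3, matching y values: none (0 points).
  x = 2: rhs = 5, matching y values: 9, 10 (2 points).
  x = 3: rhs = 0, matching y values: 0 (1 points).
  x = 4: rhs = 13, matching y values: none (0 points).
  x = 5: rhs = 12, matching y values: none (0 points).
  x = 6: rhs = 3, matching y values: none (0 points).
  x = 7: rhs = 11, matching y values: 7, 12 (2 points).
  x = 8: rhs = 4, matching y values: 2, 17 (2 points).
  x = 9: rhs = 7, matching y values: 8, 11 (2 points).
  x = 10: rhs = 7, matching y values: 8, 11 (2 points).
  x = 11: rhs = 10, matching y values: none (0 points).
  x = 12: rhs = 3, matching y values: none (0 points).
  x = 13: rhs = 11, matching y values: 7, 12 (2 points).
  x = 14: rhs = 2, matching y values: none (0 points).
  x = 15: rhs = 1, matching y values: 1, 18 (2 points).
  x = 16: rhs = 14, matching y values: none (0 points).
  x = 17: rhs = 9, matching y values: 3, 16 (2 points).
  x = 18: rhs = 11, matching y values: 7, 12 (2 points).
Total affine count: 21.
Full point count |E(F_19)| = 21 + 1 = 22.
Hasse bound: |22 − (19+1)| = |2| = 2 ≤ 2√19 ≈ 8.7178 ✓.


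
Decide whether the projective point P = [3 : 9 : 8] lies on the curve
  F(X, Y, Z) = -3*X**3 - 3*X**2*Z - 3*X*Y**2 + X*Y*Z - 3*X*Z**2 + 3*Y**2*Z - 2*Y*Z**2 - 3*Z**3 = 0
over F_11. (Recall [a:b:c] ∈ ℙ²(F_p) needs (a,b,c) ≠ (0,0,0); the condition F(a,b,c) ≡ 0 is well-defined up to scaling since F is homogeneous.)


F(3,9,8) ≡ 4 (mod 11); P is NOT on the curve.

Evaluate F(3, 9, 8) term-by-term (mod 11).
  -3*X**3 ↦ -3·27·1·1 = -81
  -3*X**2*Z ↦ -3·9·1·8 = -216
  -3*X*Y**2 ↦ -3·3·81·1 = -729
  X*Y*Z ↦ 1·3·9·8 = 216
  -3*X*Z**2 ↦ -3·3·1·64 = -576
  3*Y**2*Z ↦ 3·1·81·8 = 1944
  -2*Y*Z**2 ↦ -2·1·9·64 = -1152
  -3*Z**3 ↦ -3·1·1·512 = -1536
Sum: F(3, 9, 8) = (-81) + (-216) + (-729) + (216) + (-576) + (1944) + (-1152) + (-1536) = -2130.
Reducing mod 11: -2130 ≡ 4 (mod 11).
Since F(a, b, c) ≡ 4 ≠ 0 (mod 11), P does NOT lie on the curve.


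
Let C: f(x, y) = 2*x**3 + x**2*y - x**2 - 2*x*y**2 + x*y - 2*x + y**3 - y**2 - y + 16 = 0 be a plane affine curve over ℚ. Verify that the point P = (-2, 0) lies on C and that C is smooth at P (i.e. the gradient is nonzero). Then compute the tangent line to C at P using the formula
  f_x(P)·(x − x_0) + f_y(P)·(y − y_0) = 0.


Tangent line at P: 26*x + y + 52 = 0.

Step 1: f(-2, 0) = 0, so P lies on C.
Step 2: partial derivatives
  f_x(x, y) = 6*x**2 + 2*x*y - 2*x - 2*y**2 + y - 2, f_y(x, y) = x**2 - 4*x*y + x + 3*y**2 - 2*y - 1.
  f_x(P) = 26, f_y(P) = 1 (gradient nonzero, so P is smooth).
Step 3: tangent line at P: 26·(x − -2) + 1·(y − 0) = 0.
Expanding: 26*x + y + 52 = 0.


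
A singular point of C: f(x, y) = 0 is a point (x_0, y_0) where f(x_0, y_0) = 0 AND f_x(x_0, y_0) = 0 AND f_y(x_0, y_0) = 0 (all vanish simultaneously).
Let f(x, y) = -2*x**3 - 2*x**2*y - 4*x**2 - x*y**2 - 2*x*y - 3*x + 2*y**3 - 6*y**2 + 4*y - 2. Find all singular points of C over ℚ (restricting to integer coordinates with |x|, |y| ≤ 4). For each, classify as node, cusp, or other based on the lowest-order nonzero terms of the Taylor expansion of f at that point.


Singular points: {(-1, 1)}; classification: cusp.

Compute partial derivatives:
  f_x = -6*x**2 - 4*x*y - 8*x - y**2 - 2*y - 3.
  f_y = -2*x**2 - 2*x*y - 2*x + 6*y**2 - 12*y + 4.
Scan x_0 ∈ {−4, ..., 4}. For each x_0, f_y(x_0, y) is a polynomial in y; find its integer roots y ∈ {−4, ..., 4}, then test f_x and f at those candidates.
  x = -4: f_y(-4, y) = 6*y**2 - 4*y - 20; no integer root y with |y| ≤ 4.
  x = -3: f_y(-3, y) = 6*y**2 - 6*y - 8; no integer root y with |y| ≤ 4.
  x = -2: f_y(-2, y) = 6*y**2 - 8*y; vanishes at y ∈ {0}. (-2, 0): f_x = -11 ≠ 0.
  x = -1: f_y(-1, y) = 6*y**2 - 10*y + 4; vanishes at y ∈ {1}. (-1, 1): f_x = 0, f = 0 — SINGULAR.
  x = 0: f_y(0, y) = 6*y**2 - 12*y + 4; no integer root y with |y| ≤ 4.
  x = 1: f_y(1, y) = 6*y**2 - 14*y; vanishes at y ∈ {0}. (1, 0): f_x = -17 ≠ 0.
  x = 2: f_y(2, y) = 6*y**2 - 16*y - 8; no integer root y with |y| ≤ 4.
  x = 3: f_y(3, y) = 6*y**2 - 18*y - 20; no integer root y with |y| ≤ 4.
  x = 4: f_y(4, y) = 6*y**2 - 20*y - 36; no integer root y with |y| ≤ 4.
Only singular point on the grid: (-1, 1).
Classify: substitute x = -1 + u, y = 1 + v and expand: f = -2*u**3 - 2*u**2*v - u*v**2 + 2*v**3 + v**2.
No constant or linear terms (consistent with a singular point). Quadratic part: v**2. Cubic part: -2*u**3 - 2*u**2*v - u*v**2 + 2*v**3.
The quadratic part v**2 is a perfect square, so there is a single (double) tangent line v = 0, i.e. y = 1. Restricting the cubic part to that line (v = 0) leaves -2*u**3 ≠ 0, so f is not divisible by v and the branch is v² ≈ 2*u**3 to lowest order — this is a cusp.
Classification: cusp.


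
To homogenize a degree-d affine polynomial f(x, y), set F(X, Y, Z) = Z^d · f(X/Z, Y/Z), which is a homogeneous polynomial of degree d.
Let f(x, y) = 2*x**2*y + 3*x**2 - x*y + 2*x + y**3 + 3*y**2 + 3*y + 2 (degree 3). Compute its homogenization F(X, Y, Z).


F(X, Y, Z) = 2*X**2*Y + 3*X**2*Z - X*Y*Z + 2*X*Z**2 + Y**3 + 3*Y**2*Z + 3*Y*Z**2 + 2*Z**3

deg(f) = 3.
Substitute x = X/Z, y = Y/Z into f, then multiply by Z^3.
  monomial 2·x^2·y^1 ↦ 2·X^2·Y^1·Z^0.
  monomial 3·x^2·y^0 ↦ 3·X^2·Y^0·Z^1.
  monomial -1·x^1·y^1 ↦ -1·X^1·Y^1·Z^1.
  monomial 2·x^1·y^0 ↦ 2·X^1·Y^0·Z^2.
  monomial 1·x^0·y^3 ↦ 1·X^0·Y^3·Z^0.
  monomial 3·x^0·y^2 ↦ 3·X^0·Y^2·Z^1.
  monomial 3·x^0·y^1 ↦ 3·X^0·Y^1·Z^2.
  monomial 2·x^0·y^0 ↦ 2·X^0·Y^0·Z^3.
Collecting: F(X, Y, Z) = 2*X**2*Y + 3*X**2*Z - X*Y*Z + 2*X*Z**2 + Y**3 + 3*Y**2*Z + 3*Y*Z**2 + 2*Z**3.


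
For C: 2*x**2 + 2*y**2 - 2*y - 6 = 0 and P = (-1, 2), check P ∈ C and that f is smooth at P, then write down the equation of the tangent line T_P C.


Tangent line at P: -4*x + 6*y - 16 = 0.

Step 1: f(-1, 2) = 0, so P lies on C.
Step 2: partial derivatives
  f_x(x, y) = 4*x, f_y(x, y) = 4*y - 2.
  f_x(P) = -4, f_y(P) = 6 (gradient nonzero, so P is smooth).
Step 3: tangent line at P: -4·(x − -1) + 6·(y − 2) = 0.
Expanding: -4*x + 6*y - 16 = 0.


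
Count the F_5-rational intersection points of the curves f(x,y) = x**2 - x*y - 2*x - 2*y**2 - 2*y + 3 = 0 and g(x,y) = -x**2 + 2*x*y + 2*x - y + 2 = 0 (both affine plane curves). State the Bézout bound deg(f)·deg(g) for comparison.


Common zeros: {(4, 3)}; count = 1; Bézout bound = 4.

deg(f) = 2, deg(g) = 2, so Bézout bound = 4.
Scan x ∈ F_5. For each x, list the y ∈ F_5 with f(x, y) ≡ 0 and those with g(x, y) ≡ 0 (mod 5); the common zeros in that column are the intersection.
  x = 0: f ≡ 0 at y ∈ ∅; g ≡ 0 at y ∈ {2}; common: ∅.
  x = 1: f ≡ 0 at y ∈ {3}; g ≡ 0 at y ∈ {2}; common: ∅.
  x = 2: f ≡ 0 at y ∈ {4}; g ≡ 0 at y ∈ {1}; common: ∅.
  x = 3: f ≡ 0 at y ∈ ∅; g ≡ 0 at y ∈ ∅; common: ∅.
  x = 4: f ≡ 0 at y ∈ {3, 4}; g ≡ 0 at y ∈ {3}; common: {3}.
Collecting: common zeros = {(4, 3)}, so the count is 1.
Comparison with the Bézout bound: 1 ≤ 4 = deg(f)·deg(g), as expected for curves with no common component (the affine F_5-count falls short of the bound because intersections may lie at infinity, over extension fields, or carry multiplicity).


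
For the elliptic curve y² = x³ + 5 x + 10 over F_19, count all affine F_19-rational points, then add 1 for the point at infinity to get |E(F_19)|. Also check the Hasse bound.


Affine points = {(1, 4), (1, 15), (2, 3), (2, 16), (6, 3), (6, 16), (8, 7), (8, 12), (9, 9), (9, 10), (11, 3), (11, 16), (13, 7), (13, 12), (16, 5), (16, 14), (17, 7), (17, 12), (18, 2), (18, 17)}; affine count = 20; |E(F_19)| = 21.

Discriminant check: Δ ∝ 4a³ + 27b² = 4·5³ + 27·10² = 4·125 + 27·100 ≡ 8 (mod 19). Nonzero ⇒ E is nonsingular.
For each x ∈ F_19, compute rhs = x³ + 5·x + 10 mod 19, then count y ∈ F_19 with y² ≡ rhs.
  x = 0: rhs = 10, matching y values: none (0 points).
  x = 1: rhs = 16, matching y values: 4, 15 (2 points).
  x = 2: rhs = 9, matching y values: 3, 16 (2 points).
  x = 3: rhs = 14, matching y values: none (0 points).
  x = 4: rhs = 18, matching y values: none (0 points).
  x = 5: rhs = 8, matching y values: none (0 points).
  x = 6: rhs = 9, matching y values: 3, 16 (2 points).
  x = 7: rhs = 8, matching y values: none (0 points).
  x = 8: rhs = 11, matching y values: 7, 12 (2 points).
  x = 9: rhs = 5, matching y values: 9, 10 (2 points).
  x = 10: rhs = 15, matching y values: none (0 points).
  x = 11: rhs = 9, matching y values: 3, 16 (2 points).
  x = 12: rhs = 12, matching y values: none (0 points).
  x = 13: rhs = 11, matching y values: 7, 12 (2 points).
  x = 14: rhs = 12, matching y values: none (0 points).
  x = 15: rhs = 2, matching y values: none (0 points).
  x = 16: rhs = 6, matching y values: 5, 14 (2 points).
  x = 17: rhs = 11, matching y values: 7, 12 (2 points).
  x = 18: rhs = 4, matching y values: 2, 17 (2 points).
Total affine count: 20.
Full point count |E(F_19)| = 20 + 1 = 21.
Hasse bound: |21 − (19+1)| = |1| = 1 ≤ 2√19 ≈ 8.7178 ✓.


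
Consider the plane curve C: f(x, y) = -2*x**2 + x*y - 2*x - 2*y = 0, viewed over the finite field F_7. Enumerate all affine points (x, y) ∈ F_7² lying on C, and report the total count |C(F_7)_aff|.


Affine F_7-points: {(0, 0), (1, 3), (3, 3), (4, 6), (5, 6), (6, 0)}; count = 6.

For each of the 49 pairs (x, y) ∈ F_7², evaluate f(x, y) mod 7. Record the zeros.
  x = 0: [0↦0, 1↦5, 2↦3, 3↦1, 4↦6, 5↦4, 6↦2]  zeros at y ∈ {0}
  x = 1: [0↦3, 1↦2, 2↦1, 3↦0, 4↦6, 5↦5, 6↦4]  zeros at y ∈ {3}
  x = 2: [0↦2, 1↦2, 2↦2, 3↦2, 4↦2, 5↦2, 6↦2]  zeros at y ∈ ∅
  x = 3: [0↦4, 1↦5, 2↦6, 3↦0, 4↦1, 5↦2, 6↦3]  zeros at y ∈ {3}
  x = 4: [0↦2, 1↦4, 2↦6, 3↦1, 4↦3, 5↦5, 6↦0]  zeros at y ∈ {6}
  x = 5: [0↦3, 1↦6, 2↦2, 3↦5, 4↦1, 5↦4, 6↦0]  zeros at y ∈ {6}
  x = 6: [0↦0, 1↦4, 2↦1, 3↦5, 4↦2, 5↦6, 6↦3]  zeros at y ∈ {0}
Collecting zeros: affine points = {(0, 0), (1, 3), (3, 3), (4, 6), (5, 6), (6, 0)}.
Total count |C(F_7)_aff| = 6.


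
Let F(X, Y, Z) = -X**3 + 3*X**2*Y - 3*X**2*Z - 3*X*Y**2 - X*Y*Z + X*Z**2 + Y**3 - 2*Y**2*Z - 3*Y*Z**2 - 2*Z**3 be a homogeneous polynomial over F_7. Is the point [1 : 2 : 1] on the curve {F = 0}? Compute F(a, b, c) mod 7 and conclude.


F(1,2,1) ≡ 2 (mod 7); P is NOT on the curve.

Evaluate F(1, 2, 1) term-by-term (mod 7).
  -X**3 ↦ -1·1·1·1 = -1
  3*X**2*Y ↦ 3·1·2·1 = 6
  -3*X**2*Z ↦ -3·1·1·1 = -3
  -3*X*Y**2 ↦ -3·1·4·1 = -12
  -X*Y*Z ↦ -1·1·2·1 = -2
  X*Z**2 ↦ 1·1·1·1 = 1
  Y**3 ↦ 1·1·8·1 = 8
  -2*Y**2*Z ↦ -2·1·4·1 = -8
  -3*Y*Z**2 ↦ -3·1·2·1 = -6
  -2*Z**3 ↦ -2·1·1·1 = -2
Sum: F(1, 2, 1) = (-1) + (6) + (-3) + (-12) + (-2) + (1) + (8) + (-8) + (-6) + (-2) = -19.
Reducing mod 7: -19 ≡ 2 (mod 7).
Since F(a, b, c) ≡ 2 ≠ 0 (mod 7), P does NOT lie on the curve.


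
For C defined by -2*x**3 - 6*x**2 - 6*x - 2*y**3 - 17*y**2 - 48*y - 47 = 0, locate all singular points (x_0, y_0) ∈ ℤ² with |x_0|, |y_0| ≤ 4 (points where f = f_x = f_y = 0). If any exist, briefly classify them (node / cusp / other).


Singular points: {(-1, -3)}; classification: cusp.

Compute partial derivatives:
  f_x = -6*x**2 - 12*x - 6.
  f_y = -6*y**2 - 34*y - 48.
Scan x_0 ∈ {−4, ..., 4}. For each x_0, f_y(x_0, y) is a polynomial in y; find its integer roots y ∈ {−4, ..., 4}, then test f_x and f at those candidates.
  x = -4: f_y(-4, y) = -6*y**2 - 34*y - 48; vanishes at y ∈ {-3}. (-4, -3): f_x = -54 ≠ 0.
  x = -3: f_y(-3, y) = -6*y**2 - 34*y - 48; vanishes at y ∈ {-3}. (-3, -3): f_x = -24 ≠ 0.
  x = -2: f_y(-2, y) = -6*y**2 - 34*y - 48; vanishes at y ∈ {-3}. (-2, -3): f_x = -6 ≠ 0.
  x = -1: f_y(-1, y) = -6*y**2 - 34*y - 48; vanishes at y ∈ {-3}. (-1, -3): f_x = 0, f = 0 — SINGULAR.
  x = 0: f_y(0, y) = -6*y**2 - 34*y - 48; vanishes at y ∈ {-3}. (0, -3): f_x = -6 ≠ 0.
  x = 1: f_y(1, y) = -6*y**2 - 34*y - 48; vanishes at y ∈ {-3}. (1, -3): f_x = -24 ≠ 0.
  x = 2: f_y(2, y) = -6*y**2 - 34*y - 48; vanishes at y ∈ {-3}. (2, -3): f_x = -54 ≠ 0.
  x = 3: f_y(3, y) = -6*y**2 - 34*y - 48; vanishes at y ∈ {-3}. (3, -3): f_x = -96 ≠ 0.
  x = 4: f_y(4, y) = -6*y**2 - 34*y - 48; vanishes at y ∈ {-3}. (4, -3): f_x = -150 ≠ 0.
Only singular point on the grid: (-1, -3).
Classify: substitute x = -1 + u, y = -3 + v and expand: f = -2*u**3 - 2*v**3 + v**2.
No constant or linear terms (consistent with a singular point). Quadratic part: v**2. Cubic part: -2*u**3 - 2*v**3.
The quadratic part v**2 is a perfect square, so there is a single (double) tangent line v = 0, i.e. y = -3. Restricting the cubic part to that line (v = 0) leaves -2*u**3 ≠ 0, so f is not divisible by v and the branch is v² ≈ 2*u**3 to lowest order — this is a cusp.
Classification: cusp.


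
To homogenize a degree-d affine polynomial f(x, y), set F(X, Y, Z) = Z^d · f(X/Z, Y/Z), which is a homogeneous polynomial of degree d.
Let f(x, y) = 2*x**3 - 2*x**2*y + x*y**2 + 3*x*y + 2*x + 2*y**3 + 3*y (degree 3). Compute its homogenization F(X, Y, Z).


F(X, Y, Z) = 2*X**3 - 2*X**2*Y + X*Y**2 + 3*X*Y*Z + 2*X*Z**2 + 2*Y**3 + 3*Y*Z**2

deg(f) = 3.
Substitute x = X/Z, y = Y/Z into f, then multiply by Z^3.
  monomial 2·x^3·y^0 ↦ 2·X^3·Y^0·Z^0.
  monomial -2·x^2·y^1 ↦ -2·X^2·Y^1·Z^0.
  monomial 1·x^1·y^2 ↦ 1·X^1·Y^2·Z^0.
  monomial 3·x^1·y^1 ↦ 3·X^1·Y^1·Z^1.
  monomial 2·x^1·y^0 ↦ 2·X^1·Y^0·Z^2.
  monomial 2·x^0·y^3 ↦ 2·X^0·Y^3·Z^0.
  monomial 3·x^0·y^1 ↦ 3·X^0·Y^1·Z^2.
Collecting: F(X, Y, Z) = 2*X**3 - 2*X**2*Y + X*Y**2 + 3*X*Y*Z + 2*X*Z**2 + 2*Y**3 + 3*Y*Z**2.


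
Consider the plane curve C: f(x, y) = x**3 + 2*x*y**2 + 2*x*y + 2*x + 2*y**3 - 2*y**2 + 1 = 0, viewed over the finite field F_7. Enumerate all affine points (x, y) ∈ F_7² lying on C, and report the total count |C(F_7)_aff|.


Affine F_7-points: {(1, 4), (1, 6), (2, 1), (2, 4), (4, 4)}; count = 5.

For each of the 49 pairs (x, y) ∈ F_7², evaluate f(x, y) mod 7. Record the zeros.
  x = 0: [0↦1, 1↦1, 2↦2, 3↦2, 4↦6, 5↦5, 6↦4]  zeros at y ∈ ∅
  x = 1: [0↦4, 1↦1, 2↦3, 3↦1, 4↦0, 5↦5, 6↦0]  zeros at y ∈ {4, 6}
  x = 2: [0↦6, 1↦0, 2↦3, 3↦6, 4↦0, 5↦4, 6↦2]  zeros at y ∈ {1, 4}
  x = 3: [0↦6, 1↦4, 2↦1, 3↦2, 4↦5, 5↦1, 6↦2]  zeros at y ∈ ∅
  x = 4: [0↦3, 1↦5, 2↦3, 3↦2, 4↦0, 5↦2, 6↦6]  zeros at y ∈ {4}
  x = 5: [0↦3, 1↦2, 2↦1, 3↦5, 4↦5, 5↦6, 6↦6]  zeros at y ∈ ∅
  x = 6: [0↦5, 1↦1, 2↦1, 3↦3, 4↦5, 5↦5, 6↦1]  zeros at y ∈ ∅
Collecting zeros: affine points = {(1, 4), (1, 6), (2, 1), (2, 4), (4, 4)}.
Total count |C(F_7)_aff| = 5.


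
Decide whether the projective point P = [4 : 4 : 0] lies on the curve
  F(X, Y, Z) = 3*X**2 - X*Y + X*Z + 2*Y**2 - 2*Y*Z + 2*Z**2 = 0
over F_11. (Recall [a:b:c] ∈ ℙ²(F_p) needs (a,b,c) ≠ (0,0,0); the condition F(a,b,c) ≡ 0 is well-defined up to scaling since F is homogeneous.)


F(4,4,0) ≡ 9 (mod 11); P is NOT on the curve.

Evaluate F(4, 4, 0) term-by-term (mod 11).
  3*X**2 ↦ 3·16·1·1 = 48
  -X*Y ↦ -1·4·4·1 = -16
  X*Z ↦ 1·4·1·0 = 0
  2*Y**2 ↦ 2·1·16·1 = 32
  -2*Y*Z ↦ -2·1·4·0 = 0
  2*Z**2 ↦ 2·1·1·0 = 0
Sum: F(4, 4, 0) = (48) + (-16) + (0) + (32) + (0) + (0) = 64.
Reducing mod 11: 64 ≡ 9 (mod 11).
Since F(a, b, c) ≡ 9 ≠ 0 (mod 11), P does NOT lie on the curve.


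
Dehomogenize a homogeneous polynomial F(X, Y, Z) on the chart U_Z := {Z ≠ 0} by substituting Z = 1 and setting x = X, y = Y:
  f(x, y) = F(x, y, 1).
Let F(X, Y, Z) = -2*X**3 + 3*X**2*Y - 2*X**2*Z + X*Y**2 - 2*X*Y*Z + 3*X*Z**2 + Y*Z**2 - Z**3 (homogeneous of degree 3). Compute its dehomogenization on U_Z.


f(x, y) = -2*x**3 + 3*x**2*y - 2*x**2 + x*y**2 - 2*x*y + 3*x + y - 1

On U_Z we set Z = 1. Each monomial c·X^i·Y^j·Z^k in F becomes c·x^i·y^j·1^k = c·x^i·y^j.
Substituting Z = 1: F(X, Y, 1) = -2*x**3 + 3*x**2*y - 2*x**2 + x*y**2 - 2*x*y + 3*x + y - 1.
Note: deg(f) ≤ deg(F) = 3; strict inequality happens when F is divisible by Z (lost terms).


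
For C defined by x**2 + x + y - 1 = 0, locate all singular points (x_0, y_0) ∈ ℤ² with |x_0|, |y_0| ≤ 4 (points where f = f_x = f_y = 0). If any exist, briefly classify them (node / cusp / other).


No singular points in the scanned grid; C is smooth there.

Compute partial derivatives:
  f_x = 2*x + 1.
  f_y = 1.
f_y = 1 is a nonzero constant, so f_y never vanishes: no point (x, y) can satisfy f = f_x = f_y = 0. In particular no (x, y) ∈ {−4, ..., 4}² is singular; the curve is smooth.


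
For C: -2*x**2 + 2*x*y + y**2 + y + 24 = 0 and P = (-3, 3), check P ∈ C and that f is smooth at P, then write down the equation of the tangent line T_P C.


Tangent line at P: 18*x + y + 51 = 0.

Step 1: f(-3, 3) = 0, so P lies on C.
Step 2: partial derivatives
  f_x(x, y) = -4*x + 2*y, f_y(x, y) = 2*x + 2*y + 1.
  f_x(P) = 18, f_y(P) = 1 (gradient nonzero, so P is smooth).
Step 3: tangent line at P: 18·(x − -3) + 1·(y − 3) = 0.
Expanding: 18*x + y + 51 = 0.


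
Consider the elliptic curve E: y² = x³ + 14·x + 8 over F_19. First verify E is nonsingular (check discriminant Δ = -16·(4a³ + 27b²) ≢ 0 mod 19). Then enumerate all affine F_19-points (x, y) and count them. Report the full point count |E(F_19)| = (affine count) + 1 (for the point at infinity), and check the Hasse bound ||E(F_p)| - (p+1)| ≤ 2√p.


Affine points = {(1, 2), (1, 17), (2, 5), (2, 14), (3, 1), (3, 18), (6, 2), (6, 17), (8, 9), (8, 10), (11, 7), (11, 12), (12, 2), (12, 17)}; affine count = 14; |E(F_19)| = 15.

Discriminant check: Δ ∝ 4a³ + 27b² = 4·14³ + 27·8² = 4·2744 + 27·64 ≡ 12 (mod 19). Nonzero ⇒ E is nonsingular.
For each x ∈ F_19, compute rhs = x³ + 14·x + 8 mod 19, then count y ∈ F_19 with y² ≡ rhs.
  x = 0: rhs = 8, matching y values: none (0 points).
  x = 1: rhs = 4, matching y values: 2, 17 (2 points).
  x = 2: rhs = 6, matching y values: 5, 14 (2 points).
  x = 3: rhs = 1, matching y values: 1, 18 (2 points).
  x = 4: rhs = 14, matching y values: none (0 points).
  x = 5: rhs = 13, matching y values: none (0 points).
  x = 6: rhs = 4, matching y values: 2, 17 (2 points).
  x = 7: rhs = 12, matching y values: none (0 points).
  x = 8: rhs = 5, matching y values: 9, 10 (2 points).
  x = 9: rhs = 8, matching y values: none (0 points).
  x = 10: rhs = 8, matching y values: none (0 points).
  x = 11: rhs = 11, matching y values: 7, 12 (2 points).
  x = 12: rhs = 4, matching y values: 2, 17 (2 points).
  x = 13: rhs = 12, matching y values: none (0 points).
  x = 14: rhs = 3, matching y values: none (0 points).
  x = 15: rhs = 2, matching y values: none (0 points).
  x = 16: rhs = 15, matching y values: none (0 points).
  x = 17: rhs = 10, matching y values: none (0 points).
  x = 18: rhs = 12, matching y values: none (0 points).
Total affine count: 14.
Full point count |E(F_19)| = 14 + 1 = 15.
Hasse bound: |15 − (19+1)| = |-5| = 5 ≤ 2√19 ≈ 8.7178 ✓.


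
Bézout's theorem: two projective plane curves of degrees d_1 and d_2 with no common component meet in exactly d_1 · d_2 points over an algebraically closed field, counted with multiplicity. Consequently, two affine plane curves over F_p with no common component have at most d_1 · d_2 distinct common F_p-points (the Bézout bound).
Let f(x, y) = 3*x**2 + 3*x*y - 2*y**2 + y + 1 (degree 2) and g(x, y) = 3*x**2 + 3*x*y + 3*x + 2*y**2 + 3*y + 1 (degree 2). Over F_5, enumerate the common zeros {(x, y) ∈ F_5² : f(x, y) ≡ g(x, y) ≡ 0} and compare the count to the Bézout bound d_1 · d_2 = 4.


Common zeros: {(0, 2)}; count = 1; Bézout bound = 4.

deg(f) = 2, deg(g) = 2, so Bézout bound = 4.
Scan x ∈ F_5. For each x, list the y ∈ F_5 with f(x, y) ≡ 0 and those with g(x, y) ≡ 0 (mod 5); the common zeros in that column are the intersection.
  x = 0: f ≡ 0 at y ∈ {1, 2}; g ≡ 0 at y ∈ {2, 4}; common: {2}.
  x = 1: f ≡ 0 at y ∈ ∅; g ≡ 0 at y ∈ {1}; common: ∅.
  x = 2: f ≡ 0 at y ∈ ∅; g ≡ 0 at y ∈ {1, 2}; common: ∅.
  x = 3: f ≡ 0 at y ∈ {2, 3}; g ≡ 0 at y ∈ ∅; common: ∅.
  x = 4: f ≡ 0 at y ∈ {1, 3}; g ≡ 0 at y ∈ ∅; common: ∅.
Collecting: common zeros = {(0, 2)}, so the count is 1.
Comparison with the Bézout bound: 1 ≤ 4 = deg(f)·deg(g), as expected for curves with no common component (the affine F_5-count falls short of the bound because intersections may lie at infinity, over extension fields, or carry multiplicity).


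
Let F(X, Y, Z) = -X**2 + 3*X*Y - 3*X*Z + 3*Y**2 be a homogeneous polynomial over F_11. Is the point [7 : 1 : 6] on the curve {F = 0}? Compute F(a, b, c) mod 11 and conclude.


F(7,1,6) ≡ 3 (mod 11); P is NOT on the curve.

Evaluate F(7, 1, 6) term-by-term (mod 11).
  -X**2 ↦ -1·49·1·1 = -49
  3*X*Y ↦ 3·7·1·1 = 21
  -3*X*Z ↦ -3·7·1·6 = -126
  3*Y**2 ↦ 3·1·1·1 = 3
Sum: F(7, 1, 6) = (-49) + (21) + (-126) + (3) = -151.
Reducing mod 11: -151 ≡ 3 (mod 11).
Since F(a, b, c) ≡ 3 ≠ 0 (mod 11), P does NOT lie on the curve.


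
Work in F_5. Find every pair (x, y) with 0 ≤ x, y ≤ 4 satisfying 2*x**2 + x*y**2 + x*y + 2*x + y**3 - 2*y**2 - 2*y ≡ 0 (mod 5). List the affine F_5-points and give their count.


Affine F_5-points: {(0, 0), (2, 2), (4, 0), (4, 1), (4, 2)}; count = 5.

For each of the 25 pairs (x, y) ∈ F_5², evaluate f(x, y) mod 5. Record the zeros.
  x = 0: [0↦0, 1↦2, 2↦1, 3↦3, 4↦4]  zeros at y ∈ {0}
  x = 1: [0↦4, 1↦3, 2↦1, 3↦4, 4↦3]  zeros at y ∈ ∅
  x = 2: [0↦2, 1↦3, 2↦0, 3↦4, 4↦1]  zeros at y ∈ {2}
  x = 3: [0↦4, 1↦2, 2↦3, 3↦3, 4↦3]  zeros at y ∈ ∅
  x = 4: [0↦0, 1↦0, 2↦0, 3↦1, 4↦4]  zeros at y ∈ {0, 1, 2}
Collecting zeros: affine points = {(0, 0), (2, 2), (4, 0), (4, 1), (4, 2)}.
Total count |C(F_5)_aff| = 5.
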